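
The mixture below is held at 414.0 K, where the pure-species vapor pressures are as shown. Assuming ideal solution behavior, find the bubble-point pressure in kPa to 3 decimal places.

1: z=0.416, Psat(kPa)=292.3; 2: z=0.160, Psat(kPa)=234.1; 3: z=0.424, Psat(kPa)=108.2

At the bubble point ψ → 0, so ΣzᵢKᵢ = 1 with Kᵢ = Pᵢˢᵃᵗ/P ⇒ P = ΣzᵢPᵢˢᵃᵗ.
P = 0.416·292.3 + 0.160·234.1 + 0.424·108.2 = 204.930 kPa

Pbub = 204.930 kPa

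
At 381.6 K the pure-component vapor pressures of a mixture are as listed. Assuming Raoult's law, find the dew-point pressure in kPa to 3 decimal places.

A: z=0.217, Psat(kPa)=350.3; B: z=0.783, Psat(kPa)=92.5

Pdew = 110.080 kPa

At the dew point ψ → 1, so Σzᵢ/Kᵢ = 1 with Kᵢ = Pᵢˢᵃᵗ/P ⇒ 1/P = Σzᵢ/Pᵢˢᵃᵗ.
1/P = 0.217/350.3 + 0.783/92.5 = 0.009084 ⇒ P = 110.080 kPa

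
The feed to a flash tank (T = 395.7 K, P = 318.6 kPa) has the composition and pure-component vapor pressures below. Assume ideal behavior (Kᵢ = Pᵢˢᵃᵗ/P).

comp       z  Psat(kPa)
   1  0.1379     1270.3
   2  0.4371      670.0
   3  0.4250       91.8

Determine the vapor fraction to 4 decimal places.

ψ = 0.5066

Raoult's law: Kᵢ = Pᵢˢᵃᵗ/P = Pᵢˢᵃᵗ/318.6.
  K_1 = 1270.3/318.6 = 3.987131, K_2 = 670.0/318.6 = 2.102950, K_3 = 91.8/318.6 = 0.288136
Material balance + equilibrium reduce to Σ zᵢ(Kᵢ−1)/(1+ψ(Kᵢ−1)) = 0.
Check two-phase: ΣzᵢKᵢ = 1.5915 > 1 and Σzᵢ/Kᵢ = 1.7174 > 1, so g(0) = 0.5915 > 0 and g(1) = -0.7174 < 0.
Iterate (Newton) starting at ψ = 0.5:
  ψ = 0.5000: g = 0.00619, g' = -0.9380 → ψ = 0.5066
Converged at ψ = 0.5066.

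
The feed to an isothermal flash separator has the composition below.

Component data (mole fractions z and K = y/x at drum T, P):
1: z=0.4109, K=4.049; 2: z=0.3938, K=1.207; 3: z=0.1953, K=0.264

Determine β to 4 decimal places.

Let β = V/F and solve Σ zᵢ(Kᵢ−1)/(1+β(Kᵢ−1)) = 0.
Feasibility: ΣzᵢKᵢ = 2.1906, Σzᵢ/Kᵢ = 1.1675 — both > 1, two phases present.
Newton–Raphson from β = 0.5:
  β = 0.5000: g = 0.34270, g' = -0.8781 → β = 0.8903
  β = 0.8903: g = -0.01082, g' = -1.1790 → β = 0.8811
  β = 0.8811: g = -0.00014, g' = -1.1494 → β = 0.8810
Converged at β = 0.8810.

β = 0.8810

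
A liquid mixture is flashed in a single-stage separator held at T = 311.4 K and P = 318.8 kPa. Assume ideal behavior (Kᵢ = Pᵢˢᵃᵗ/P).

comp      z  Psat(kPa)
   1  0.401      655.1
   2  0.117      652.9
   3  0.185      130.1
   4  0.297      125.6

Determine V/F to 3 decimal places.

V/F = 0.405

Raoult's law: Kᵢ = Pᵢˢᵃᵗ/P = Pᵢˢᵃᵗ/318.8.
  K_1 = 655.1/318.8 = 2.05489, K_2 = 652.9/318.8 = 2.04799, K_3 = 130.1/318.8 = 0.40809, K_4 = 125.6/318.8 = 0.39398
Material balance + equilibrium reduce to Σ zᵢ(Kᵢ−1)/(1+V/F(Kᵢ−1)) = 0.
Check two-phase: ΣzᵢKᵢ = 1.256 > 1 and Σzᵢ/Kᵢ = 1.459 > 1, so g(0) = 0.256 > 0 and g(1) = -0.459 < 0.
Newton–Raphson from V/F = 0.32:
  V/F = 0.320: g = 0.0497, g' = -0.588 → V/F = 0.405
Converged at V/F = 0.405.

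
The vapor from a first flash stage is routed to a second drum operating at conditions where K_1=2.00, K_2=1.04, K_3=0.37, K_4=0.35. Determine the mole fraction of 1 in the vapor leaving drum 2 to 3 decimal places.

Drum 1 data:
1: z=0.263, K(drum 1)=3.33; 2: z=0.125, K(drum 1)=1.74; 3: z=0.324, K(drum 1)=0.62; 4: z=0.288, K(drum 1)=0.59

y_1 (drum 2) = 0.656

Drum 1:
Let ψ₁ = V/F and solve Σ zᵢ(Kᵢ−1)/(1+ψ₁(Kᵢ−1)) = 0.
g(0) = ΣzᵢKᵢ − 1 = 0.464 and g(1) = 1 − Σzᵢ/Kᵢ = -0.162, so a root lies in (0, 1).
Newton iteration, ψ₁⁰ = 0.7:
  ψ₁ = 0.700: g = -0.0395, g' = -0.418 → ψ₁ = 0.606
  ψ₁ = 0.606: g = 0.0011, g' = -0.443 → ψ₁ = 0.608
Converged at ψ₁ = 0.608.
Drum-1 compositions:
  1: x = 0.109, y = 0.362
  2: x = 0.086, y = 0.150
  3: x = 0.421, y = 0.261
  4: x = 0.384, y = 0.226
Drum-2 feed = drum-1 vapor: z₂ = (0.3624, 0.1500, 0.2612, 0.2263).
Drum 2:
Rachford–Rice: g(ψ₂) = Σ zᵢ(Kᵢ−1)/(1+ψ₂(Kᵢ−1)) = 0.
g(0) = ΣzᵢKᵢ − 1 = 0.057 and g(1) = 1 − Σzᵢ/Kᵢ = -0.678, so a root lies in (0, 1).
Newton–Raphson from ψ₂ = 0.5:
  ψ₂ = 0.500: g = -0.2107, g' = -0.592 → ψ₂ = 0.144
  ψ₂ = 0.144: g = -0.0206, g' = -0.519 → ψ₂ = 0.104
  ψ₂ = 0.104: g = 0.0001, g' = -0.526 → ψ₂ = 0.105
Converged at ψ₂ = 0.105.
  1: x = 0.328, y = 0.656
  2: x = 0.149, y = 0.155
  3: x = 0.280, y = 0.103
  4: x = 0.243, y = 0.085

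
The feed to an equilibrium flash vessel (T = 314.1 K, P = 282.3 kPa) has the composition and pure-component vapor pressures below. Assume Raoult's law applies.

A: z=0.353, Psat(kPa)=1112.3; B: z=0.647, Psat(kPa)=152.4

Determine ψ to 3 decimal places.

ψ = 0.547

Raoult's law: Kᵢ = Pᵢˢᵃᵗ/P = Pᵢˢᵃᵗ/282.3.
  K_A = 1112.3/282.3 = 3.94013, K_B = 152.4/282.3 = 0.53985
Material balance + equilibrium reduce to Σ zᵢ(Kᵢ−1)/(1+ψ(Kᵢ−1)) = 0.
Check two-phase: ΣzᵢKᵢ = 1.740 > 1 and Σzᵢ/Kᵢ = 1.288 > 1, so g(0) = 0.740 > 0 and g(1) = -0.288 < 0.
Newton iteration, ψ⁰ = 0.5:
  ψ = 0.500: g = 0.0335, g' = -0.731 → ψ = 0.546
  ψ = 0.546: g = 0.0009, g' = -0.694 → ψ = 0.547
Converged at ψ = 0.547.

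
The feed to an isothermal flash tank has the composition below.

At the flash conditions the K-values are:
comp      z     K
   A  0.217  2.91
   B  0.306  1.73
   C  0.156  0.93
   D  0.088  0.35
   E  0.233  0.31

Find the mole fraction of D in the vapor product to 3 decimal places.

y_D = 0.048

Let ψ = V/F and solve Σ zᵢ(Kᵢ−1)/(1+ψ(Kᵢ−1)) = 0.
Check two-phase: ΣzᵢKᵢ = 1.409 > 1 and Σzᵢ/Kᵢ = 1.422 > 1, so g(0) = 0.409 > 0 and g(1) = -0.422 < 0.
Iterate (Newton) starting at ψ = 0.5:
  ψ = 0.500: g = 0.0341, g' = -0.636 → ψ = 0.554
  ψ = 0.554: g = -0.0004, g' = -0.652 → ψ = 0.553
Converged at ψ = 0.553.
Compositions from xᵢ = zᵢ/(1+ψ(Kᵢ−1)), yᵢ = Kᵢxᵢ:
  A: x = 0.106, y = 0.307
  B: x = 0.218, y = 0.377
  C: x = 0.162, y = 0.151
  D: x = 0.137, y = 0.048
  E: x = 0.377, y = 0.117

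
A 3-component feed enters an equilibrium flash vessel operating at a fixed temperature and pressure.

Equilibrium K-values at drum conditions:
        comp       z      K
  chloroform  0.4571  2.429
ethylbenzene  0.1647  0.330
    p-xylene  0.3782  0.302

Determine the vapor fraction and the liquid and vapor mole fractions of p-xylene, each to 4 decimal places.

ψ = 0.2830, x_p-xylene = 0.4713, y_p-xylene = 0.1423

Material balance + equilibrium reduce to Σ zᵢ(Kᵢ−1)/(1+ψ(Kᵢ−1)) = 0.
Feasibility: ΣzᵢKᵢ = 1.2789, Σzᵢ/Kᵢ = 1.9396 — both > 1, two phases present.
Iterate (Newton) starting at ψ = 0.5:
  ψ = 0.5000: g = -0.19046, g' = -0.9195 → ψ = 0.2929
  ψ = 0.2929: g = -0.00862, g' = -0.8694 → ψ = 0.2830
Converged at ψ = 0.2830.
Compositions from xᵢ = zᵢ/(1+ψ(Kᵢ−1)), yᵢ = Kᵢxᵢ:
  chloroform: x = 0.3255, y = 0.7906
  ethylbenzene: x = 0.2032, y = 0.0671
  p-xylene: x = 0.4713, y = 0.1423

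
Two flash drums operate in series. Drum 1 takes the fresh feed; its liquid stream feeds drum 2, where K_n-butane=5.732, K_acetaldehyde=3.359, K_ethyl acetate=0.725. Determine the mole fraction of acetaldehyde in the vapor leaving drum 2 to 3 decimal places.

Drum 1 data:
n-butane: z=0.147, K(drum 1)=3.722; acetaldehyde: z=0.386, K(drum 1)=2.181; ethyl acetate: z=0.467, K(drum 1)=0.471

Drum 1:
Rachford–Rice: g(ψ₁) = Σ zᵢ(Kᵢ−1)/(1+ψ₁(Kᵢ−1)) = 0.
Check two-phase: ΣzᵢKᵢ = 1.609 > 1 and Σzᵢ/Kᵢ = 1.208 > 1, so g(0) = 0.609 > 0 and g(1) = -0.208 < 0.
Iterate (Newton) starting at ψ₁ = 0.5:
  ψ₁ = 0.500: g = 0.1202, g' = -0.650 → ψ₁ = 0.685
  ψ₁ = 0.685: g = 0.0043, g' = -0.619 → ψ₁ = 0.692
Converged at ψ₁ = 0.692.
Drum-1 compositions:
  n-butane: x = 0.051, y = 0.190
  acetaldehyde: x = 0.212, y = 0.463
  ethyl acetate: x = 0.737, y = 0.347
Drum-2 feed = drum-1 liquid: z₂ = (0.0510, 0.2124, 0.7366).
Drum 2:
Material balance + equilibrium reduce to Σ zᵢ(Kᵢ−1)/(1+ψ₂(Kᵢ−1)) = 0.
Check two-phase: ΣzᵢKᵢ = 1.540 > 1 and Σzᵢ/Kᵢ = 1.088 > 1, so g(0) = 0.540 > 0 and g(1) = -0.088 < 0.
Newton–Raphson from ψ₂ = 0.44:
  ψ₂ = 0.440: g = 0.0937, g' = -0.477 → ψ₂ = 0.637
  ψ₂ = 0.637: g = 0.0149, g' = -0.342 → ψ₂ = 0.680
  ψ₂ = 0.680: g = 0.0004, g' = -0.323 → ψ₂ = 0.681
Converged at ψ₂ = 0.681.
  n-butane: x = 0.012, y = 0.069
  acetaldehyde: x = 0.081, y = 0.274
  ethyl acetate: x = 0.906, y = 0.657

y_acetaldehyde (drum 2) = 0.274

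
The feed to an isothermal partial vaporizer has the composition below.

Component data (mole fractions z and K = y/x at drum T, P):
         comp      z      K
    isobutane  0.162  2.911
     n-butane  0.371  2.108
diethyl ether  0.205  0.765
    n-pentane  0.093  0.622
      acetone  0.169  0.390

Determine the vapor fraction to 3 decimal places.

ψ = 0.857

Rachford–Rice: g(ψ) = Σ zᵢ(Kᵢ−1)/(1+ψ(Kᵢ−1)) = 0.
Feasibility: ΣzᵢKᵢ = 1.534, Σzᵢ/Kᵢ = 1.082 — both > 1, two phases present.
Iterate (Newton) starting at ψ = 0.38:
  ψ = 0.380: g = 0.2405, g' = -0.562 → ψ = 0.808
  ψ = 0.808: g = 0.0254, g' = -0.507 → ψ = 0.858
  ψ = 0.858: g = -0.0005, g' = -0.528 → ψ = 0.857
Converged at ψ = 0.857.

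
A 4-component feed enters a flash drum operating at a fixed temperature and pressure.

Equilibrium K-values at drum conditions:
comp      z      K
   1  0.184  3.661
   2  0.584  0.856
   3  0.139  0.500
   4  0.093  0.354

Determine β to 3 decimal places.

β = 0.356

Newton–Raphson from β = 0.64:
  β = 0.640: g = -0.1161, g' = -0.381 → β = 0.335
  β = 0.335: g = 0.0103, g' = -0.491 → β = 0.356
Converged at β = 0.356.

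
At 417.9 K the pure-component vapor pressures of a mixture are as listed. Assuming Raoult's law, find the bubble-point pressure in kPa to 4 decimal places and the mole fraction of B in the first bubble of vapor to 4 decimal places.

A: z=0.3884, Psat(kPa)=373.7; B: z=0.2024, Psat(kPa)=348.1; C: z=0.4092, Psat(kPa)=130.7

Pbub = 269.0830 kPa, y_B = 0.2618

At the bubble point ψ → 0, so ΣzᵢKᵢ = 1 with Kᵢ = Pᵢˢᵃᵗ/P ⇒ P = ΣzᵢPᵢˢᵃᵗ.
P = 0.3884·373.7 + 0.2024·348.1 + 0.4092·130.7 = 269.0830 kPa
yᵢ = zᵢPᵢˢᵃᵗ/P ⇒ y_B = 0.2024·348.1/269.0830 = 0.2618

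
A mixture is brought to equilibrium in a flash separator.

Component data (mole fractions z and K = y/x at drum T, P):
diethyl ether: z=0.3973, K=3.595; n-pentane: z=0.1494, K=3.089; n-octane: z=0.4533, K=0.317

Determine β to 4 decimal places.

Material balance + equilibrium reduce to Σ zᵢ(Kᵢ−1)/(1+β(Kᵢ−1)) = 0.
g(0) = ΣzᵢKᵢ − 1 = 1.0335 and g(1) = 1 − Σzᵢ/Kᵢ = -0.5888, so a root lies in (0, 1).
Newton iteration, β⁰ = 0.5:
  β = 0.5000: g = 0.13123, g' = -1.1505 → β = 0.6141
  β = 0.6141: g = 0.00099, g' = -1.1502 → β = 0.6149
Converged at β = 0.6149.

β = 0.6149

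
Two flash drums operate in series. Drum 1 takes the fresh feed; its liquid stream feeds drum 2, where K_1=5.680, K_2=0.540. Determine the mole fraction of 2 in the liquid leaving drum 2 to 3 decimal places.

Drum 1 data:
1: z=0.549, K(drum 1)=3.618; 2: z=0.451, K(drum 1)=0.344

x_2 (drum 2) = 0.911

Drum 1:
Rachford–Rice: g(ψ₁) = Σ zᵢ(Kᵢ−1)/(1+ψ₁(Kᵢ−1)) = 0.
Feasibility: ΣzᵢKᵢ = 2.141, Σzᵢ/Kᵢ = 1.463 — both > 1, two phases present.
Iterate (Newton) starting at ψ₁ = 0.5:
  ψ₁ = 0.500: g = 0.1822, g' = -1.136 → ψ₁ = 0.660
  ψ₁ = 0.660: g = 0.0046, g' = -1.109 → ψ₁ = 0.665
Converged at ψ₁ = 0.665.
Drum-1 compositions:
  1: x = 0.200, y = 0.725
  2: x = 0.800, y = 0.275
Drum-2 feed = drum-1 liquid: z₂ = (0.2004, 0.7996).
Drum 2:
Binary case is linear: z₁(K₁−1)(1+ψ₂(K₂−1)) + z₂(K₂−1)(1+ψ₂(K₁−1)) = 0
⇒ ψ₂ = [z₁(K₁−1)+z₂(K₂−1)] / [−(K₁−1)(K₂−1)] = 0.5699/2.1528 = 0.265
  1: x = 0.089, y = 0.508
  2: x = 0.911, y = 0.492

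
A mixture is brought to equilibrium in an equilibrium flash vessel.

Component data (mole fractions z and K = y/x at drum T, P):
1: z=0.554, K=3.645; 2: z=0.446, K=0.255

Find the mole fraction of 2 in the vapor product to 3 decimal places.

Newton–Raphson from ψ = 0.48:
  ψ = 0.480: g = 0.1284, g' = -1.352 → ψ = 0.575
Converged at ψ = 0.575.
Compositions from xᵢ = zᵢ/(1+ψ(Kᵢ−1)), yᵢ = Kᵢxᵢ:
  1: x = 0.220, y = 0.801
  2: x = 0.780, y = 0.199

y_2 = 0.199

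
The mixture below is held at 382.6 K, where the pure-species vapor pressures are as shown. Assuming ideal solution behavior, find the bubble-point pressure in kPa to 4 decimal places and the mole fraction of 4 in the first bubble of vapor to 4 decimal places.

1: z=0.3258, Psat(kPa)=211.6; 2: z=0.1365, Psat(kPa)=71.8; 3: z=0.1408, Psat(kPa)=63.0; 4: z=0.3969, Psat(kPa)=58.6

At the bubble point ψ → 0, so ΣzᵢKᵢ = 1 with Kᵢ = Pᵢˢᵃᵗ/P ⇒ P = ΣzᵢPᵢˢᵃᵗ.
P = 0.3258·211.6 + 0.1365·71.8 + 0.1408·63.0 + 0.3969·58.6 = 110.8687 kPa
yᵢ = zᵢPᵢˢᵃᵗ/P ⇒ y_4 = 0.3969·58.6/110.8687 = 0.2098

Pbub = 110.8687 kPa, y_4 = 0.2098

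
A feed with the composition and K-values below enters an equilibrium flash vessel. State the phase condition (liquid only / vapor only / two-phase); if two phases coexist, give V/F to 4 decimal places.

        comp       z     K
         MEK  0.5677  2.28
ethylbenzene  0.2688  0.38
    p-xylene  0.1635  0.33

two-phase, V/F = 0.5501

ΣzᵢKᵢ = 1.4505; Σzᵢ/Kᵢ = 1.4518.
Both exceed 1, so a two-phase solution exists.
Newton–Raphson from ψ = 0.5:
  ψ = 0.5000: g = 0.03682, g' = -0.7288 → ψ = 0.5505
  ψ = 0.5505: g = -0.00031, g' = -0.7425 → ψ = 0.5501
Converged at ψ = 0.5501.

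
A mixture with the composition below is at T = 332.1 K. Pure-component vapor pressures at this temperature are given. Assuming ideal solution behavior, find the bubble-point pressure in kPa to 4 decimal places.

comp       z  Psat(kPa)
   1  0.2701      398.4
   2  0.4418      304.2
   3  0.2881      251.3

Pbub = 314.4029 kPa

At the bubble point ψ → 0, so ΣzᵢKᵢ = 1 with Kᵢ = Pᵢˢᵃᵗ/P ⇒ P = ΣzᵢPᵢˢᵃᵗ.
P = 0.2701·398.4 + 0.4418·304.2 + 0.2881·251.3 = 314.4029 kPa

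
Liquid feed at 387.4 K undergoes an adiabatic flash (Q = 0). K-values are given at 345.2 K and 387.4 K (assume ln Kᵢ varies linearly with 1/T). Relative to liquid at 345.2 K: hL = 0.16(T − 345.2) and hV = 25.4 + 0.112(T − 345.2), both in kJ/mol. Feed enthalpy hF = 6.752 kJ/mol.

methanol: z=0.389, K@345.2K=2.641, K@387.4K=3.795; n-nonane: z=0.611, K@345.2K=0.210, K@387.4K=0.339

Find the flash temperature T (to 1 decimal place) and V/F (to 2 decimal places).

T = 356.7 K, V/F = 0.20

Adiabatic flash: solve Rachford–Rice at each trial T, then check hF = ψ·hV(T) + (1−ψ)·hL(T).
  T = 345.2 K: K = (2.641, 0.210), RR gives ψ = 0.120, H_out = 3.050 kJ/mol
  T = 387.4 K: K = (3.795, 0.339), RR gives ψ = 0.370, H_out = 15.398 kJ/mol
  T = 366.3 K: K = (3.199, 0.271), RR gives ψ = 0.255, H_out = 9.605 kJ/mol
  T = 355.8 K: K = (2.916, 0.239), RR gives ψ = 0.193, H_out = 6.490 kJ/mol
  T = 361.1 K: K = (3.058, 0.255), RR gives ψ = 0.225, H_out = 8.090 kJ/mol
  T = 358.5 K: K = (2.988, 0.247), RR gives ψ = 0.209, H_out = 7.313 kJ/mol
  T = 357.1 K: K = (2.951, 0.243), RR gives ψ = 0.201, H_out = 6.888 kJ/mol
Linear interpolation between T = 355.8 (H_out = 6.490) and T = 357.1 (H_out = 6.888) on hF = 6.752 gives T ≈ 356.7 K, at which ψ = 0.20.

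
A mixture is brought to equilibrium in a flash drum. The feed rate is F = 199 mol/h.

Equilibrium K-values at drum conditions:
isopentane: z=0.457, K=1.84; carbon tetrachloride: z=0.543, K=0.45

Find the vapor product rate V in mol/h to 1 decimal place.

Material balance + equilibrium reduce to Σ zᵢ(Kᵢ−1)/(1+ψ(Kᵢ−1)) = 0.
g(0) = ΣzᵢKᵢ − 1 = 0.085 and g(1) = 1 − Σzᵢ/Kᵢ = -0.455, so a root lies in (0, 1).
Newton–Raphson from ψ = 0.54:
  ψ = 0.540: g = -0.1607, g' = -0.485 → ψ = 0.209
  ψ = 0.209: g = -0.0107, g' = -0.443 → ψ = 0.184
Converged at ψ = 0.184.
Then V = ψ·F = 0.1845·199 = 36.7 mol/h and L = F − V = 162.3 mol/h.

V = 36.7 mol/h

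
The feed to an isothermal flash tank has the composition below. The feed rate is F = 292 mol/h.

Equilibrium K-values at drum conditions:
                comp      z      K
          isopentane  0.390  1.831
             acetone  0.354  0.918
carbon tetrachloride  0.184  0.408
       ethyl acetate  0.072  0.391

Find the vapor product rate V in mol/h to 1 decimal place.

V = 128.5 mol/h

Let ψ = V/F and solve Σ zᵢ(Kᵢ−1)/(1+ψ(Kᵢ−1)) = 0.
Feasibility: ΣzᵢKᵢ = 1.142, Σzᵢ/Kᵢ = 1.234 — both > 1, two phases present.
Newton iteration, ψ⁰ = 0.36:
  ψ = 0.360: g = 0.0250, g' = -0.310 → ψ = 0.441
  ψ = 0.441: g = -0.0001, g' = -0.315 → ψ = 0.440
Converged at ψ = 0.440.
Then V = ψ·F = 0.4400·292 = 128.5 mol/h and L = F − V = 163.5 mol/h.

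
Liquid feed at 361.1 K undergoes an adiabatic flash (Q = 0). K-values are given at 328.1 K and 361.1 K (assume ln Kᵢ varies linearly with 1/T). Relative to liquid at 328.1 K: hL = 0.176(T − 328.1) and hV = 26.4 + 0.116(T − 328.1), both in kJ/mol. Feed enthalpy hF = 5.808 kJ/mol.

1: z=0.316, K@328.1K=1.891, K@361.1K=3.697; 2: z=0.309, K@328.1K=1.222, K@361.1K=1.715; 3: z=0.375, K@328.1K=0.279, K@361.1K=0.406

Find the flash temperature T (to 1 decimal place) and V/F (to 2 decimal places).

T = 329.2 K, V/F = 0.21

Adiabatic flash: solve Rachford–Rice at each trial T, then check hF = ψ·hV(T) + (1−ψ)·hL(T).
  T = 328.1 K: K = (1.891, 1.222, 0.279), RR gives ψ = 0.175, H_out = 4.631 kJ/mol
  T = 361.1 K: K = (3.697, 1.715, 0.406), RR gives ψ = 0.782, H_out = 24.900 kJ/mol
  T = 344.6 K: K = (2.687, 1.459, 0.340), RR gives ψ = 0.551, H_out = 16.914 kJ/mol
  T = 336.4 K: K = (2.266, 1.339, 0.309), RR gives ψ = 0.399, H_out = 11.803 kJ/mol
  T = 332.2 K: K = (2.070, 1.279, 0.293), RR gives ψ = 0.299, H_out = 8.539 kJ/mol
  T = 330.1 K: K = (1.977, 1.250, 0.286), RR gives ψ = 0.240, H_out = 6.648 kJ/mol
  T = 329.1 K: K = (1.934, 1.236, 0.283), RR gives ψ = 0.209, H_out = 5.669 kJ/mol
Linear interpolation between T = 329.1 (H_out = 5.669) and T = 330.1 (H_out = 6.648) on hF = 5.808 gives T ≈ 329.2 K, at which ψ = 0.21.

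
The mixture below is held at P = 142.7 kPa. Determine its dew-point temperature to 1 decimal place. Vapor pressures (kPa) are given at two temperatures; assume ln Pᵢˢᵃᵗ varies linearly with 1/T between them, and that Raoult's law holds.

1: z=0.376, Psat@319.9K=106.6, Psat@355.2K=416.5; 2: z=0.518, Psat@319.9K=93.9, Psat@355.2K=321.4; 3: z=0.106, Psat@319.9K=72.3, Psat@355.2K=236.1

Dew-point temperature: Σzᵢ·P/Pᵢˢᵃᵗ(T) = 1. Interpolate ln Pᵢˢᵃᵗ = aᵢ + bᵢ/T.
  T = 319.9 K: ΣzᵢP/Pᵢˢᵃᵗ = 1.4998
  T = 355.2 K: ΣzᵢP/Pᵢˢᵃᵗ = 0.4229
  T = 337.5 K: ΣzᵢP/Pᵢˢᵃᵗ = 0.7714
  T = 328.7 K: ΣzᵢP/Pᵢˢᵃᵗ = 1.0659
  T = 333.1 K: ΣzᵢP/Pᵢˢᵃᵗ = 0.9048
  T = 330.9 K: ΣzᵢP/Pᵢˢᵃᵗ = 0.9815
Interpolating between 328.7 K and 330.9 K gives T ≈ 330.4 K.

T = 330.4 K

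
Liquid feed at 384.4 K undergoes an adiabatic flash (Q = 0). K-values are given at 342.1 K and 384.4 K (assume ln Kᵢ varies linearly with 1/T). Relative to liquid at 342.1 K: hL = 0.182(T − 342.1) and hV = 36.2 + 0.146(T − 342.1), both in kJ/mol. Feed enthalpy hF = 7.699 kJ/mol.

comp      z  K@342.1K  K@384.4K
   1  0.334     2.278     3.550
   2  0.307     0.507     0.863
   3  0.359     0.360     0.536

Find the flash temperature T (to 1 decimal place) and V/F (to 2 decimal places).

Adiabatic flash: solve Rachford–Rice at each trial T, then check hF = ψ·hV(T) + (1−ψ)·hL(T).
  T = 342.1 K: K = (2.278, 0.507, 0.360), RR gives ψ = 0.062, H_out = 2.251 kJ/mol
  T = 384.4 K: K = (3.550, 0.863, 0.536), RR gives ψ = 0.728, H_out = 32.936 kJ/mol
  T = 363.2 K: K = (2.879, 0.671, 0.444), RR gives ψ = 0.377, H_out = 17.189 kJ/mol
  T = 352.6 K: K = (2.569, 0.585, 0.401), RR gives ψ = 0.223, H_out = 9.884 kJ/mol
  T = 347.4 K: K = (2.423, 0.546, 0.380), RR gives ψ = 0.145, H_out = 6.197 kJ/mol
  T = 350.0 K: K = (2.495, 0.565, 0.391), RR gives ψ = 0.184, H_out = 8.057 kJ/mol
  T = 348.7 K: K = (2.459, 0.556, 0.386), RR gives ψ = 0.165, H_out = 7.132 kJ/mol
Linear interpolation between T = 348.7 (H_out = 7.132) and T = 350.0 (H_out = 8.057) on hF = 7.699 gives T ≈ 349.5 K, at which ψ = 0.18.

T = 349.5 K, V/F = 0.18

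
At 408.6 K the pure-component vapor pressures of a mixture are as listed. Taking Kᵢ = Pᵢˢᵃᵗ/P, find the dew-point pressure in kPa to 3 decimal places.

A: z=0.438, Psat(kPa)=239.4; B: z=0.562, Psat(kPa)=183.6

Pdew = 204.475 kPa

At the dew point ψ → 1, so Σzᵢ/Kᵢ = 1 with Kᵢ = Pᵢˢᵃᵗ/P ⇒ 1/P = Σzᵢ/Pᵢˢᵃᵗ.
1/P = 0.438/239.4 + 0.562/183.6 = 0.004891 ⇒ P = 204.475 kPa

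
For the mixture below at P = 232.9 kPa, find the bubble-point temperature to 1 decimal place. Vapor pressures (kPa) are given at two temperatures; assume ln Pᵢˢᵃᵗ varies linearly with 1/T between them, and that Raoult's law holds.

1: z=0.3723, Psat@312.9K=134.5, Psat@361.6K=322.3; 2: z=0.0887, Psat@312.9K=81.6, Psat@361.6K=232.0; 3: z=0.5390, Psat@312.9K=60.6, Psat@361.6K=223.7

Bubble-point temperature: ΣzᵢPᵢˢᵃᵗ(T) = P. Interpolate ln Pᵢˢᵃᵗ = aᵢ + bᵢ/T.
  T = 312.9 K: ΣzᵢPᵢˢᵃᵗ = 89.98 kPa
  T = 361.6 K: ΣzᵢPᵢˢᵃᵗ = 261.14 kPa
  T = 337.2 K: ΣzᵢPᵢˢᵃᵗ = 158.29 kPa
  T = 349.4 K: ΣzᵢPᵢˢᵃᵗ = 204.86 kPa
  T = 355.5 K: ΣzᵢPᵢˢᵃᵗ = 231.72 kPa
  T = 358.6 K: ΣzᵢPᵢˢᵃᵗ = 246.34 kPa
  T = 357.1 K: ΣzᵢPᵢˢᵃᵗ = 239.18 kPa
Interpolating between 355.5 K and 357.1 K gives T ≈ 355.8 K.

T = 355.8 K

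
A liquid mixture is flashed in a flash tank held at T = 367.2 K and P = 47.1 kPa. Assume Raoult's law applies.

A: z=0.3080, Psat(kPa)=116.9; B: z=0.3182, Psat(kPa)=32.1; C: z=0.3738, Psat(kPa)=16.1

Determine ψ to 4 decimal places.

ψ = 0.1414

Raoult's law: Kᵢ = Pᵢˢᵃᵗ/P = Pᵢˢᵃᵗ/47.1.
  K_A = 116.9/47.1 = 2.481953, K_B = 32.1/47.1 = 0.681529, K_C = 16.1/47.1 = 0.341826
Material balance + equilibrium reduce to Σ zᵢ(Kᵢ−1)/(1+ψ(Kᵢ−1)) = 0.
Check two-phase: ΣzᵢKᵢ = 1.1091 > 1 and Σzᵢ/Kᵢ = 1.6845 > 1, so g(0) = 0.1091 > 0 and g(1) = -0.6845 < 0.
Newton iteration, ψ⁰ = 0.5:
  ψ = 0.5000: g = -0.22506, g' = -0.6286 → ψ = 0.1420
  ψ = 0.1420: g = -0.00040, g' = -0.6942 → ψ = 0.1414
Converged at ψ = 0.1414.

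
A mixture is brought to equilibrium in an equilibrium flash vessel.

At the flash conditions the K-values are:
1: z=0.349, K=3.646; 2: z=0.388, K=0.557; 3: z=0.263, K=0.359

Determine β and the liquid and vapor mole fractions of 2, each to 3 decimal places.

β = 0.415, x_2 = 0.475, y_2 = 0.265

Let β = V/F and solve Σ zᵢ(Kᵢ−1)/(1+β(Kᵢ−1)) = 0.
Check two-phase: ΣzᵢKᵢ = 1.583 > 1 and Σzᵢ/Kᵢ = 1.525 > 1, so g(0) = 0.583 > 0 and g(1) = -0.525 < 0.
Newton iteration, β⁰ = 0.43:
  β = 0.430: g = -0.0131, g' = -0.857 → β = 0.415
Converged at β = 0.415.
Compositions from xᵢ = zᵢ/(1+β(Kᵢ−1)), yᵢ = Kᵢxᵢ:
  1: x = 0.166, y = 0.607
  2: x = 0.475, y = 0.265
  3: x = 0.358, y = 0.129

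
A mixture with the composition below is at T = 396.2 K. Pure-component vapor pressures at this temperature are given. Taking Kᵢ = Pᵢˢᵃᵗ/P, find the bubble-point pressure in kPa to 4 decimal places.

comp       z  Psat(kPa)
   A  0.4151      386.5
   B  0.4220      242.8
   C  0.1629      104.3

Pbub = 279.8882 kPa

At the bubble point ψ → 0, so ΣzᵢKᵢ = 1 with Kᵢ = Pᵢˢᵃᵗ/P ⇒ P = ΣzᵢPᵢˢᵃᵗ.
P = 0.4151·386.5 + 0.4220·242.8 + 0.1629·104.3 = 279.8882 kPa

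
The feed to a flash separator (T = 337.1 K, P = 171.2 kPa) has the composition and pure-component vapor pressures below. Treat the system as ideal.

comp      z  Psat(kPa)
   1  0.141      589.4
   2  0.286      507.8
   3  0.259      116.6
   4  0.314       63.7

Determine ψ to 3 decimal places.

ψ = 0.571

Raoult's law: Kᵢ = Pᵢˢᵃᵗ/P = Pᵢˢᵃᵗ/171.2.
  K_1 = 589.4/171.2 = 3.44276, K_2 = 507.8/171.2 = 2.96612, K_3 = 116.6/171.2 = 0.68107, K_4 = 63.7/171.2 = 0.37208
Material balance + equilibrium reduce to Σ zᵢ(Kᵢ−1)/(1+ψ(Kᵢ−1)) = 0.
Check two-phase: ΣzᵢKᵢ = 1.627 > 1 and Σzᵢ/Kᵢ = 1.362 > 1, so g(0) = 0.627 > 0 and g(1) = -0.362 < 0.
Newton–Raphson from ψ = 0.5:
  ψ = 0.500: g = 0.0529, g' = -0.752 → ψ = 0.570
  ψ = 0.570: g = 0.0008, g' = -0.732 → ψ = 0.571
Converged at ψ = 0.571.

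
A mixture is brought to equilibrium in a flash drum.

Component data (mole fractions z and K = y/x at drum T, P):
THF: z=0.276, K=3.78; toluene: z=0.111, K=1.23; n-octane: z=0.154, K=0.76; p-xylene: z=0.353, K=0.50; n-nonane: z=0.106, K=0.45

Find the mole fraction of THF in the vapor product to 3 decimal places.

Rachford–Rice: g(ψ) = Σ zᵢ(Kᵢ−1)/(1+ψ(Kᵢ−1)) = 0.
Feasibility: ΣzᵢKᵢ = 1.521, Σzᵢ/Kᵢ = 1.307 — both > 1, two phases present.
Newton–Raphson from ψ = 0.54:
  ψ = 0.540: g = -0.0377, g' = -0.588 → ψ = 0.476
  ψ = 0.476: g = 0.0010, g' = -0.622 → ψ = 0.478
Converged at ψ = 0.478.
Compositions from xᵢ = zᵢ/(1+ψ(Kᵢ−1)), yᵢ = Kᵢxᵢ:
  THF: x = 0.119, y = 0.448
  toluene: x = 0.100, y = 0.123
  n-octane: x = 0.174, y = 0.132
  p-xylene: x = 0.464, y = 0.232
  n-nonane: x = 0.144, y = 0.065

y_THF = 0.448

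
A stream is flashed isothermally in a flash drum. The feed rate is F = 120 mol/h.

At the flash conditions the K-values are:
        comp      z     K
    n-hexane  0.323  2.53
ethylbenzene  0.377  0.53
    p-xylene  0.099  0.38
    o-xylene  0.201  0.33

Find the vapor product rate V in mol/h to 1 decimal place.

V = 17.0 mol/h

Newton–Raphson from ψ = 0.36:
  ψ = 0.360: g = -0.1511, g' = -0.655 → ψ = 0.129
  ψ = 0.129: g = 0.0098, g' = -0.775 → ψ = 0.142
Converged at ψ = 0.142.
Then V = ψ·F = 0.1420·120 = 17.0 mol/h and L = F − V = 103.0 mol/h.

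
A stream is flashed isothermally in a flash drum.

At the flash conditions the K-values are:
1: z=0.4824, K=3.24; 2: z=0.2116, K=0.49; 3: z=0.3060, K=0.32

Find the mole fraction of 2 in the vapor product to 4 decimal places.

y_2 = 0.1443

Material balance + equilibrium reduce to Σ zᵢ(Kᵢ−1)/(1+ψ(Kᵢ−1)) = 0.
g(0) = ΣzᵢKᵢ − 1 = 0.7646 and g(1) = 1 − Σzᵢ/Kᵢ = -0.5370, so a root lies in (0, 1).
Newton iteration, ψ⁰ = 0.5:
  ψ = 0.5000: g = 0.04958, g' = -0.9625 → ψ = 0.5515
  ψ = 0.5515: g = 0.00031, g' = -0.9532 → ψ = 0.5518
Converged at ψ = 0.5518.
Compositions from xᵢ = zᵢ/(1+ψ(Kᵢ−1)), yᵢ = Kᵢxᵢ:
  1: x = 0.2157, y = 0.6990
  2: x = 0.2945, y = 0.1443
  3: x = 0.4898, y = 0.1567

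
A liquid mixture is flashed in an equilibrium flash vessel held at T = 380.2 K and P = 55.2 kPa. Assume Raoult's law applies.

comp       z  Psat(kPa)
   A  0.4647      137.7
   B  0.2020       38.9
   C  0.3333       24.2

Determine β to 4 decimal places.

β = 0.6205

Raoult's law: Kᵢ = Pᵢˢᵃᵗ/P = Pᵢˢᵃᵗ/55.2.
  K_A = 137.7/55.2 = 2.494565, K_B = 38.9/55.2 = 0.704710, K_C = 24.2/55.2 = 0.438406
Material balance + equilibrium reduce to Σ zᵢ(Kᵢ−1)/(1+β(Kᵢ−1)) = 0.
g(0) = ΣzᵢKᵢ − 1 = 0.4477 and g(1) = 1 − Σzᵢ/Kᵢ = -0.2332, so a root lies in (0, 1).
Newton–Raphson from β = 0.6:
  β = 0.6000: g = 0.01137, g' = -0.5537 → β = 0.6205
Converged at β = 0.6205.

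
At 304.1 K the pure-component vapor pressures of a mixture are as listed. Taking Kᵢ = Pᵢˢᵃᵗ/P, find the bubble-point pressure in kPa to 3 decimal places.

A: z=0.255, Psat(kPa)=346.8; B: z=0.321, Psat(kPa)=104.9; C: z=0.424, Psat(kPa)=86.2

Pbub = 158.656 kPa

At the bubble point ψ → 0, so ΣzᵢKᵢ = 1 with Kᵢ = Pᵢˢᵃᵗ/P ⇒ P = ΣzᵢPᵢˢᵃᵗ.
P = 0.255·346.8 + 0.321·104.9 + 0.424·86.2 = 158.656 kPa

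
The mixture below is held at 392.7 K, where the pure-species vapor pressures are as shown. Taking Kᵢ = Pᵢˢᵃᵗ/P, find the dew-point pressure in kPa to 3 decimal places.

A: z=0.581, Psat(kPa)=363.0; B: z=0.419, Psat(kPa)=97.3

At the dew point ψ → 1, so Σzᵢ/Kᵢ = 1 with Kᵢ = Pᵢˢᵃᵗ/P ⇒ 1/P = Σzᵢ/Pᵢˢᵃᵗ.
1/P = 0.581/363.0 + 0.419/97.3 = 0.005907 ⇒ P = 169.296 kPa

Pdew = 169.296 kPa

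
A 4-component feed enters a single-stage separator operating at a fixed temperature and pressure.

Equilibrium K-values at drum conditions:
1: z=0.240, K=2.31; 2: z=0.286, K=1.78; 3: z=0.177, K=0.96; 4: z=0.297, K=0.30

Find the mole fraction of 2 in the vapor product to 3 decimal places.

Rachford–Rice: g(V/F) = Σ zᵢ(Kᵢ−1)/(1+V/F(Kᵢ−1)) = 0.
Feasibility: ΣzᵢKᵢ = 1.323, Σzᵢ/Kᵢ = 1.439 — both > 1, two phases present.
Newton–Raphson from V/F = 0.36:
  V/F = 0.360: g = 0.1027, g' = -0.557 → V/F = 0.544
  V/F = 0.544: g = -0.0031, g' = -0.606 → V/F = 0.539
Converged at V/F = 0.539.
Compositions from xᵢ = zᵢ/(1+V/F(Kᵢ−1)), yᵢ = Kᵢxᵢ:
  1: x = 0.141, y = 0.325
  2: x = 0.201, y = 0.358
  3: x = 0.181, y = 0.174
  4: x = 0.477, y = 0.143

y_2 = 0.358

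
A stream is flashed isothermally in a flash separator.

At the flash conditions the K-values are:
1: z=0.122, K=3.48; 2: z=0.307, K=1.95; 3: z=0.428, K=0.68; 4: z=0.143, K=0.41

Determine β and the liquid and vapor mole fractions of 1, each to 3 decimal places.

β = 0.617, x_1 = 0.048, y_1 = 0.168

Material balance + equilibrium reduce to Σ zᵢ(Kᵢ−1)/(1+β(Kᵢ−1)) = 0.
g(0) = ΣzᵢKᵢ − 1 = 0.373 and g(1) = 1 − Σzᵢ/Kᵢ = -0.171, so a root lies in (0, 1).
Newton–Raphson from β = 0.5:
  β = 0.500: g = 0.0501, g' = -0.439 → β = 0.614
  β = 0.614: g = 0.0014, g' = -0.419 → β = 0.617
Converged at β = 0.617.
Compositions from xᵢ = zᵢ/(1+β(Kᵢ−1)), yᵢ = Kᵢxᵢ:
  1: x = 0.048, y = 0.168
  2: x = 0.194, y = 0.377
  3: x = 0.533, y = 0.363
  4: x = 0.225, y = 0.092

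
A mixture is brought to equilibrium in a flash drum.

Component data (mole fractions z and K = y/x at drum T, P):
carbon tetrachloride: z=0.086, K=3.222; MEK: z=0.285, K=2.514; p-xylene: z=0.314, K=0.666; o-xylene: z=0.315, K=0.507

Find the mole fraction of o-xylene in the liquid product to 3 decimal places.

Iterate (Newton) starting at β = 0.5:
  β = 0.500: g = 0.0041, g' = -0.492 → β = 0.508
Converged at β = 0.508.
Compositions from xᵢ = zᵢ/(1+β(Kᵢ−1)), yᵢ = Kᵢxᵢ:
  carbon tetrachloride: x = 0.040, y = 0.130
  MEK: x = 0.161, y = 0.405
  p-xylene: x = 0.378, y = 0.252
  o-xylene: x = 0.420, y = 0.213

x_o-xylene = 0.420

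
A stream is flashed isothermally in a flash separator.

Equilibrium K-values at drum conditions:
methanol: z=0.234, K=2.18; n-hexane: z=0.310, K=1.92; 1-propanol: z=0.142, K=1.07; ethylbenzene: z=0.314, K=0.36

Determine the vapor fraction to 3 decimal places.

Rachford–Rice: g(ψ) = Σ zᵢ(Kᵢ−1)/(1+ψ(Kᵢ−1)) = 0.
g(0) = ΣzᵢKᵢ − 1 = 0.370 and g(1) = 1 − Σzᵢ/Kᵢ = -0.274, so a root lies in (0, 1).
Newton–Raphson from ψ = 0.5:
  ψ = 0.500: g = 0.0831, g' = -0.531 → ψ = 0.657
  ψ = 0.657: g = -0.0037, g' = -0.589 → ψ = 0.650
Converged at ψ = 0.650.

ψ = 0.650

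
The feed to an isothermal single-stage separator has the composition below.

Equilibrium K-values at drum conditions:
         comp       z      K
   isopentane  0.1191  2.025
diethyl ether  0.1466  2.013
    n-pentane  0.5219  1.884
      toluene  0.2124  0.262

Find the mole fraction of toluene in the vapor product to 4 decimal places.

y_toluene = 0.1459

Material balance + equilibrium reduce to Σ zᵢ(Kᵢ−1)/(1+ψ(Kᵢ−1)) = 0.
Feasibility: ΣzᵢKᵢ = 1.5752, Σzᵢ/Kᵢ = 1.2193 — both > 1, two phases present.
Newton iteration, ψ⁰ = 0.5:
  ψ = 0.5000: g = 0.25082, g' = -0.6077 → ψ = 0.9128
  ψ = 0.9128: g = -0.08470, g' = -1.2849 → ψ = 0.8468
  ψ = 0.8468: g = -0.00884, g' = -1.0353 → ψ = 0.8383
  ψ = 0.8383: g = -0.00011, g' = -1.0103 → ψ = 0.8382
Converged at ψ = 0.8382.
Compositions from xᵢ = zᵢ/(1+ψ(Kᵢ−1)), yᵢ = Kᵢxᵢ:
  isopentane: x = 0.0641, y = 0.1297
  diethyl ether: x = 0.0793, y = 0.1596
  n-pentane: x = 0.2998, y = 0.5648
  toluene: x = 0.5569, y = 0.1459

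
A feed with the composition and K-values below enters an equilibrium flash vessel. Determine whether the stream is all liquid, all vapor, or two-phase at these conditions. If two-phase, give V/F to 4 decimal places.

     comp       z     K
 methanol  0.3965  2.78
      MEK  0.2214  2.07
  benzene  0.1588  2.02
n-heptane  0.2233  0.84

ΣzᵢKᵢ = 2.0689; Σzᵢ/Kᵢ = 0.5940.
Since Σzᵢ/Kᵢ < 1 the mixture is above its dew point — single vapor phase.

all vapor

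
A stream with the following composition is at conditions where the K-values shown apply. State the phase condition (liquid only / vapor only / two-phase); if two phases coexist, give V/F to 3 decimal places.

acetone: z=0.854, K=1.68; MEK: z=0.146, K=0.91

vapor only

ΣzᵢKᵢ = 1.568; Σzᵢ/Kᵢ = 0.669.
Since Σzᵢ/Kᵢ < 1 the mixture is above its dew point — single vapor phase.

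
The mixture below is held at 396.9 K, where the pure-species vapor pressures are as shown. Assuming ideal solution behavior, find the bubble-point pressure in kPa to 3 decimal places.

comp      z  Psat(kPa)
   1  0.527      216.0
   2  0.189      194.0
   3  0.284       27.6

Pbub = 158.336 kPa

At the bubble point ψ → 0, so ΣzᵢKᵢ = 1 with Kᵢ = Pᵢˢᵃᵗ/P ⇒ P = ΣzᵢPᵢˢᵃᵗ.
P = 0.527·216.0 + 0.189·194.0 + 0.284·27.6 = 158.336 kPa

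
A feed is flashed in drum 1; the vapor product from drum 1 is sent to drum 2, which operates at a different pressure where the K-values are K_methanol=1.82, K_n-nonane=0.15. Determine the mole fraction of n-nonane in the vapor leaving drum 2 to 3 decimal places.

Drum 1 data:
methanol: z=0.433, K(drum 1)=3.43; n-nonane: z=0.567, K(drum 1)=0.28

Drum 1:
Material balance + equilibrium reduce to Σ zᵢ(Kᵢ−1)/(1+ψ₁(Kᵢ−1)) = 0.
g(0) = ΣzᵢKᵢ − 1 = 0.644 and g(1) = 1 − Σzᵢ/Kᵢ = -1.151, so a root lies in (0, 1).
Binary case is linear: z₁(K₁−1)(1+ψ₁(K₂−1)) + z₂(K₂−1)(1+ψ₁(K₁−1)) = 0
⇒ ψ₁ = [z₁(K₁−1)+z₂(K₂−1)] / [−(K₁−1)(K₂−1)] = 0.6440/1.7496 = 0.368
Drum-1 compositions:
  methanol: x = 0.229, y = 0.784
  n-nonane: x = 0.771, y = 0.216
Drum-2 feed = drum-1 vapor: z₂ = (0.7840, 0.2160).
Drum 2:
Rachford–Rice: g(ψ₂) = Σ zᵢ(Kᵢ−1)/(1+ψ₂(Kᵢ−1)) = 0.
Check two-phase: ΣzᵢKᵢ = 1.459 > 1 and Σzᵢ/Kᵢ = 1.871 > 1, so g(0) = 0.459 > 0 and g(1) = -0.871 < 0.
Binary case is linear: z₁(K₁−1)(1+ψ₂(K₂−1)) + z₂(K₂−1)(1+ψ₂(K₁−1)) = 0
⇒ ψ₂ = [z₁(K₁−1)+z₂(K₂−1)] / [−(K₁−1)(K₂−1)] = 0.4593/0.6970 = 0.659
  methanol: x = 0.509, y = 0.926
  n-nonane: x = 0.491, y = 0.074

y_n-nonane (drum 2) = 0.074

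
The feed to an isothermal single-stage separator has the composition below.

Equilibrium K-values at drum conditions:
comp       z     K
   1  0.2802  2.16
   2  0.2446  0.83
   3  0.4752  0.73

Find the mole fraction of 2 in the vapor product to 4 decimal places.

y_2 = 0.2244

Let β = V/F and solve Σ zᵢ(Kᵢ−1)/(1+β(Kᵢ−1)) = 0.
g(0) = ΣzᵢKᵢ − 1 = 0.1551 and g(1) = 1 − Σzᵢ/Kᵢ = -0.0754, so a root lies in (0, 1).
Iterate (Newton) starting at β = 0.5:
  β = 0.5000: g = 0.01194, g' = -0.2058 → β = 0.5580
  β = 0.5580: g = 0.00030, g' = -0.1956 → β = 0.5596
Converged at β = 0.5596.
Compositions from xᵢ = zᵢ/(1+β(Kᵢ−1)), yᵢ = Kᵢxᵢ:
  1: x = 0.1699, y = 0.3670
  2: x = 0.2703, y = 0.2244
  3: x = 0.5598, y = 0.4086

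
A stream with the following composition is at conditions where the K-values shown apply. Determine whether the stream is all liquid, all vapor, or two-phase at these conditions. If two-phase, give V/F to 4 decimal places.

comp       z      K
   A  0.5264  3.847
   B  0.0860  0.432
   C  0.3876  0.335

two-phase, V/F = 0.6449

ΣzᵢKᵢ = 2.1921; Σzᵢ/Kᵢ = 1.4929.
Both exceed 1, so a two-phase solution exists.
Rachford–Rice: g(ψ) = Σ zᵢ(Kᵢ−1)/(1+ψ(Kᵢ−1)) = 0.
Newton–Raphson from ψ = 0.5:
  ψ = 0.5000: g = 0.16402, g' = -1.1653 → ψ = 0.6408
  ψ = 0.6408: g = 0.00472, g' = -1.1239 → ψ = 0.6450
Converged at ψ = 0.6449.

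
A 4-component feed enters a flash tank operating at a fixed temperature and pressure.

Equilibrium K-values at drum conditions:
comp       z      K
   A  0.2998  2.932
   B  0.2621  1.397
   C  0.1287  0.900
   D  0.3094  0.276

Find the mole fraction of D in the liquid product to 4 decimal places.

Let ψ = V/F and solve Σ zᵢ(Kᵢ−1)/(1+ψ(Kᵢ−1)) = 0.
Feasibility: ΣzᵢKᵢ = 1.4464, Σzᵢ/Kᵢ = 1.5539 — both > 1, two phases present.
Iterate (Newton) starting at ψ = 0.5:
  ψ = 0.5000: g = 0.01678, g' = -0.7181 → ψ = 0.5234
  ψ = 0.5234: g = -0.00010, g' = -0.7269 → ψ = 0.5232
Converged at ψ = 0.5232.
Compositions from xᵢ = zᵢ/(1+ψ(Kᵢ−1)), yᵢ = Kᵢxᵢ:
  A: x = 0.1491, y = 0.4371
  B: x = 0.2170, y = 0.3032
  C: x = 0.1358, y = 0.1222
  D: x = 0.4981, y = 0.1375

x_D = 0.4981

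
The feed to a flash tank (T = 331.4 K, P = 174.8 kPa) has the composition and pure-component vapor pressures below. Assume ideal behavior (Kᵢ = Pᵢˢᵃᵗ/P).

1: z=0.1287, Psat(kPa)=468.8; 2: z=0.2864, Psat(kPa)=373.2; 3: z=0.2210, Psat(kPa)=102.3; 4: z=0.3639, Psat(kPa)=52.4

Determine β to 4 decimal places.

Raoult's law: Kᵢ = Pᵢˢᵃᵗ/P = Pᵢˢᵃᵗ/174.8.
  K_1 = 468.8/174.8 = 2.681922, K_2 = 373.2/174.8 = 2.135011, K_3 = 102.3/174.8 = 0.585240, K_4 = 52.4/174.8 = 0.299771
Newton–Raphson from β = 0.5:
  β = 0.5000: g = -0.18277, g' = -0.7406 → β = 0.2532
  β = 0.2532: g = -0.00783, g' = -0.7128 → β = 0.2422
Converged at β = 0.2422.

β = 0.2422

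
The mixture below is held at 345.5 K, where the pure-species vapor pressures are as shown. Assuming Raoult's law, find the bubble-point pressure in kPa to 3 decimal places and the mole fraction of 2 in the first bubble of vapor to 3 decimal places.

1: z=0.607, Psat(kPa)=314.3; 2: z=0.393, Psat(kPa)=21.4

Pbub = 199.190 kPa, y_2 = 0.042

At the bubble point ψ → 0, so ΣzᵢKᵢ = 1 with Kᵢ = Pᵢˢᵃᵗ/P ⇒ P = ΣzᵢPᵢˢᵃᵗ.
P = 0.607·314.3 + 0.393·21.4 = 199.190 kPa
yᵢ = zᵢPᵢˢᵃᵗ/P ⇒ y_2 = 0.393·21.4/199.190 = 0.042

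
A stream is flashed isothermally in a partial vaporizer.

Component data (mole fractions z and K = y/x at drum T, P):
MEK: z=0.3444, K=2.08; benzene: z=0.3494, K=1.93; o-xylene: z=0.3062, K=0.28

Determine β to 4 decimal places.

β = 0.6581

Material balance + equilibrium reduce to Σ zᵢ(Kᵢ−1)/(1+β(Kᵢ−1)) = 0.
Feasibility: ΣzᵢKᵢ = 1.4764, Σzᵢ/Kᵢ = 1.4402 — both > 1, two phases present.
Newton iteration, β⁰ = 0.5:
  β = 0.5000: g = 0.11886, g' = -0.6977 → β = 0.6703
  β = 0.6703: g = -0.01023, g' = -0.8429 → β = 0.6582
  β = 0.6582: g = -0.00010, g' = -0.8270 → β = 0.6581
Converged at β = 0.6581.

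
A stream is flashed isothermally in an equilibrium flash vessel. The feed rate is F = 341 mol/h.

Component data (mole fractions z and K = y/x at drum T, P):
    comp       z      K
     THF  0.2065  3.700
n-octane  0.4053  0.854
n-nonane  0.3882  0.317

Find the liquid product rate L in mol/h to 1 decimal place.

Material balance + equilibrium reduce to Σ zᵢ(Kᵢ−1)/(1+ψ(Kᵢ−1)) = 0.
Feasibility: ΣzᵢKᵢ = 1.2332, Σzᵢ/Kᵢ = 1.7550 — both > 1, two phases present.
Newton–Raphson from ψ = 0.5:
  ψ = 0.5000: g = -0.22922, g' = -0.7003 → ψ = 0.1727
  ψ = 0.1727: g = 0.01898, g' = -0.9421 → ψ = 0.1928
  ψ = 0.1928: g = 0.00043, g' = -0.9004 → ψ = 0.1933
Converged at ψ = 0.1933.
Then V = ψ·F = 0.1933·341 = 65.9 mol/h and L = F − V = 275.1 mol/h.

L = 275.1 mol/h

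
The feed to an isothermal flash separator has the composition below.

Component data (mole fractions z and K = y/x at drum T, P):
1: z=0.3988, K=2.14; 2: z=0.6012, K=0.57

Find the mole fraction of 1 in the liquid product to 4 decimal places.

x_1 = 0.2739

Rachford–Rice: g(V/F) = Σ zᵢ(Kᵢ−1)/(1+V/F(Kᵢ−1)) = 0.
Feasibility: ΣzᵢKᵢ = 1.1961, Σzᵢ/Kᵢ = 1.2411 — both > 1, two phases present.
Binary case is linear: z₁(K₁−1)(1+V/F(K₂−1)) + z₂(K₂−1)(1+V/F(K₁−1)) = 0
⇒ V/F = [z₁(K₁−1)+z₂(K₂−1)] / [−(K₁−1)(K₂−1)] = 0.19612/0.49020 = 0.4001
Compositions from xᵢ = zᵢ/(1+V/F(Kᵢ−1)), yᵢ = Kᵢxᵢ:
  1: x = 0.2739, y = 0.5861
  2: x = 0.7261, y = 0.4139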